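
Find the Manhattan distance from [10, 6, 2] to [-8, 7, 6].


d = sum of absolute differences: |10--8|=18 + |6-7|=1 + |2-6|=4 = 23.

23


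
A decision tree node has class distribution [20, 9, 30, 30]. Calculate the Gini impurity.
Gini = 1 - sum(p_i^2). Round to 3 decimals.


Total = 89. Proportions: 20/89, 9/89, 30/89, 30/89. sum(p_i^2) = 0.2880. Gini = 1 - 0.2880 = 0.7120, which rounds to 0.712.

0.712


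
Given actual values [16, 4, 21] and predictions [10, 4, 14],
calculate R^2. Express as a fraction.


Mean(y) = 41/3. SS_res = 85. SS_tot = 458/3. R^2 = 1 - 85/(458/3) = 203/458.

203/458


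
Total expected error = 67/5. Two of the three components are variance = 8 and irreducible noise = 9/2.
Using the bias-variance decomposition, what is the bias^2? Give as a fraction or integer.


Total error = bias^2 + variance + irreducible noise. So bias^2 = 67/5 - 8 - 9/2 = 9/10.

9/10


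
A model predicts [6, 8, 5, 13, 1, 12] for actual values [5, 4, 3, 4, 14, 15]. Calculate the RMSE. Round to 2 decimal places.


MSE = 46.6667. RMSE = sqrt(46.6667) = 6.83.

6.83


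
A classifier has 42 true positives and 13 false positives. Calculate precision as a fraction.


Precision = TP / (TP + FP) = 42 / 55 = 42/55.

42/55


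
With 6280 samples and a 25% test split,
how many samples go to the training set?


Test set = 6280 * 25% = 1570. Training set = 6280 - 1570 = 4710.

4710


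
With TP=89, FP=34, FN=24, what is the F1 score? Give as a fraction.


Precision = 89/123 = 89/123. Recall = 89/113 = 89/113. F1 = 2*P*R/(P+R) = 89/118.

89/118


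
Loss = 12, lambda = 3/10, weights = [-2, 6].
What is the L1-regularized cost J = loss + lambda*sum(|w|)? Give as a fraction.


L1 norm = sum(|w|) = 8. J = 12 + 3/10 * 8 = 72/5.

72/5


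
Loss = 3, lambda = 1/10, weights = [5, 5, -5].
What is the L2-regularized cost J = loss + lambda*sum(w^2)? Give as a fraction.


L2 sq norm = sum(w^2) = 75. J = 3 + 1/10 * 75 = 21/2.

21/2


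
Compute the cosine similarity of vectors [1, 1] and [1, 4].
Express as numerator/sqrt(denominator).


dot = 5. |a|^2 = 2, |b|^2 = 17. cos = 5/sqrt(34).

5/sqrt(34)


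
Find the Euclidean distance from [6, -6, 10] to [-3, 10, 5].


d = sqrt(sum of squared differences). (6--3)^2=81, (-6-10)^2=256, (10-5)^2=25. Sum = 362.

sqrt(362)


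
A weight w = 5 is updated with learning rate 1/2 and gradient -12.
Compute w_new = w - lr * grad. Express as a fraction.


w_new = 5 - 1/2 * -12 = 5 - -6 = 11.

11


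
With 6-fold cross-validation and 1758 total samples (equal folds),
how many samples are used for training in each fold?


Each validation fold has 1758/6 = 293 samples. Training set = 1758 - 293 = 1465.

1465


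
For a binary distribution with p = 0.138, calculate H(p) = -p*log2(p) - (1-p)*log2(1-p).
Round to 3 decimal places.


H = -0.138*log2(0.138) - 0.862*log2(0.862) = 0.579.

0.579


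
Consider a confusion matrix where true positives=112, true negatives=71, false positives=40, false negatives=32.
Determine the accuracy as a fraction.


Accuracy = (TP + TN) / (TP + TN + FP + FN) = (112 + 71) / 255 = 61/85.

61/85


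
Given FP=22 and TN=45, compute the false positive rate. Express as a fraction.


FPR = FP / (FP + TN) = 22 / 67 = 22/67.

22/67


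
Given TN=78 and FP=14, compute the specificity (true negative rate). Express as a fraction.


Specificity = TN / (TN + FP) = 78 / 92 = 39/46.

39/46


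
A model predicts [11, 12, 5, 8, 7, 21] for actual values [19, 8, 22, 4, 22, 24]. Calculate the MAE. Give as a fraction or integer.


MAE = (1/6) * (|19-11|=8 + |8-12|=4 + |22-5|=17 + |4-8|=4 + |22-7|=15 + |24-21|=3). Sum = 51. MAE = 17/2.

17/2


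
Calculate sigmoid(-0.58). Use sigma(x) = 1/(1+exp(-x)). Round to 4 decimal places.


sigma(-0.58) = 1/(1+e^(0.58)) = 1/(1+1.786038) = 1/2.786038 = 0.3589.

0.3589


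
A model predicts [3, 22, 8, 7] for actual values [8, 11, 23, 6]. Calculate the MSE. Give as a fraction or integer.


MSE = (1/4) * ((8-3)^2=25 + (11-22)^2=121 + (23-8)^2=225 + (6-7)^2=1). Sum = 372. MSE = 93.

93


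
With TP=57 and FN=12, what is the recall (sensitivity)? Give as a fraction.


Recall = TP / (TP + FN) = 57 / 69 = 19/23.

19/23


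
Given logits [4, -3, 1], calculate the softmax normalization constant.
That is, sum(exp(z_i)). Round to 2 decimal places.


Denom = e^4=54.5982 + e^-3=0.0498 + e^1=2.7183. Sum = 57.3663, which rounds to 57.37.

57.37


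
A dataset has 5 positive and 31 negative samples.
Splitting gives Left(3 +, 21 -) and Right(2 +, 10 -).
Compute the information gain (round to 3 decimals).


H(parent) = 0.5813. H(left) = 0.5436, H(right) = 0.6500. Weighted = (24/36)*0.5436 + (12/36)*0.6500 = 0.5791. IG = 0.5813 - 0.5791 = 0.0022, which rounds to 0.002.

0.002


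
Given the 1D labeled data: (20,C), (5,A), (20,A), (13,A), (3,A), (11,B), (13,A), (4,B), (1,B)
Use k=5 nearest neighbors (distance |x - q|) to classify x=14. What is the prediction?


Distances: |20-14|=6, |5-14|=9, |20-14|=6, |13-14|=1, |3-14|=11, |11-14|=3, |13-14|=1, |4-14|=10, |1-14|=13. 5 nearest: (13,A), (13,A), (11,B), (20,A), (20,C). Counts: {'A': 3, 'B': 1, 'C': 1}. Majority class: A.

A


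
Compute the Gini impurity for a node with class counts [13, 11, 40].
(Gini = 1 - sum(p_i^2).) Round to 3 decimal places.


Total = 64. Proportions: 13/64, 11/64, 40/64. sum(p_i^2) = 0.4614. Gini = 1 - 0.4614 = 0.5386, which rounds to 0.539.

0.539


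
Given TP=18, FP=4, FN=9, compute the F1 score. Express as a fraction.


Precision = 18/22 = 9/11. Recall = 18/27 = 2/3. F1 = 2*P*R/(P+R) = 36/49.

36/49


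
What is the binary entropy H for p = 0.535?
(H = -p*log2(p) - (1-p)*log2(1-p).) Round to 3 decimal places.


H = -0.535*log2(0.535) - 0.465*log2(0.465) = 0.996.

0.996


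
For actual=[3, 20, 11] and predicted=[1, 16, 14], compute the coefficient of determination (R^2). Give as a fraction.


Mean(y) = 34/3. SS_res = 29. SS_tot = 434/3. R^2 = 1 - 29/(434/3) = 347/434.

347/434


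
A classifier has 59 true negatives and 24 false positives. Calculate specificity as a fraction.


Specificity = TN / (TN + FP) = 59 / 83 = 59/83.

59/83


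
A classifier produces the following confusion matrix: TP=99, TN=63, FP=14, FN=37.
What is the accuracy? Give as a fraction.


Accuracy = (TP + TN) / (TP + TN + FP + FN) = (99 + 63) / 213 = 54/71.

54/71


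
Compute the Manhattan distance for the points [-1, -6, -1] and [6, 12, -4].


d = sum of absolute differences: |-1-6|=7 + |-6-12|=18 + |-1--4|=3 = 28.

28


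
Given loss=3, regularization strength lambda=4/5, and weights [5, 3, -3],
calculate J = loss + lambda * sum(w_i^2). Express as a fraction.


L2 sq norm = sum(w^2) = 43. J = 3 + 4/5 * 43 = 187/5.

187/5


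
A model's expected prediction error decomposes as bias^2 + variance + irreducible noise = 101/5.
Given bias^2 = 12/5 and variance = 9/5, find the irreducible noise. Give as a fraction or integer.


Total error = bias^2 + variance + irreducible noise. So irreducible noise = 101/5 - 12/5 - 9/5 = 16.

16


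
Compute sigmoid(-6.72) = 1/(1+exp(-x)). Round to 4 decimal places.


sigma(-6.72) = 1/(1+e^(6.72)) = 1/(1+828.817511) = 1/829.817511 = 0.0012.

0.0012


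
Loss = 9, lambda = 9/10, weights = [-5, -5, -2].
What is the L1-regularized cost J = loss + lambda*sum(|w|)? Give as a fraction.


L1 norm = sum(|w|) = 12. J = 9 + 9/10 * 12 = 99/5.

99/5


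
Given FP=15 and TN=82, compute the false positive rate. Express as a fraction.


FPR = FP / (FP + TN) = 15 / 97 = 15/97.

15/97


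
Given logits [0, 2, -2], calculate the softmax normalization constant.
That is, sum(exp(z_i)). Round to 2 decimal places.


Denom = e^0=1.0000 + e^2=7.3891 + e^-2=0.1353. Sum = 8.5244, which rounds to 8.52.

8.52


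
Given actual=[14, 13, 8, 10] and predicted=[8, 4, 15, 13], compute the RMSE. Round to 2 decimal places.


MSE = 43.7500. RMSE = sqrt(43.7500) = 6.61.

6.61


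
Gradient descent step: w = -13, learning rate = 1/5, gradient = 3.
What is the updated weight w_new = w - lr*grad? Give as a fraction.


w_new = -13 - 1/5 * 3 = -13 - 3/5 = -68/5.

-68/5


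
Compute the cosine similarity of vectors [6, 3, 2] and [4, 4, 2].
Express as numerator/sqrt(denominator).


dot = 40. |a|^2 = 49, |b|^2 = 36. cos = 40/sqrt(1764).

40/sqrt(1764)


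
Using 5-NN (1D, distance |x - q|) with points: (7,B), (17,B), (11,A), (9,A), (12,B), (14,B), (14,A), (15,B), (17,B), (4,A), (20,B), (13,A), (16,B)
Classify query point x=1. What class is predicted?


Distances: |7-1|=6, |17-1|=16, |11-1|=10, |9-1|=8, |12-1|=11, |14-1|=13, |14-1|=13, |15-1|=14, |17-1|=16, |4-1|=3, |20-1|=19, |13-1|=12, |16-1|=15. 5 nearest: (4,A), (7,B), (9,A), (11,A), (12,B). Counts: {'A': 3, 'B': 2}. Majority class: A.

A


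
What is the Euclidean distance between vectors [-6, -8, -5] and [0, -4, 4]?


d = sqrt(sum of squared differences). (-6-0)^2=36, (-8--4)^2=16, (-5-4)^2=81. Sum = 133.

sqrt(133)


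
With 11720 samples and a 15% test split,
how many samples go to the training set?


Test set = 11720 * 15% = 1758. Training set = 11720 - 1758 = 9962.

9962


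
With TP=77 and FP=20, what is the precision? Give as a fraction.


Precision = TP / (TP + FP) = 77 / 97 = 77/97.

77/97


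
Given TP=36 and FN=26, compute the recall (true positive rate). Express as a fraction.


Recall = TP / (TP + FN) = 36 / 62 = 18/31.

18/31


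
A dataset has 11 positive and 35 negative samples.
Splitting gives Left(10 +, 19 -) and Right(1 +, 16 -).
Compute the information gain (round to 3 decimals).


H(parent) = 0.7936. H(left) = 0.9294, H(right) = 0.3228. Weighted = (29/46)*0.9294 + (17/46)*0.3228 = 0.7052. IG = 0.7936 - 0.7052 = 0.0884, which rounds to 0.088.

0.088


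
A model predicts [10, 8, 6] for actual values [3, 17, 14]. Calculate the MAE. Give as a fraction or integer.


MAE = (1/3) * (|3-10|=7 + |17-8|=9 + |14-6|=8). Sum = 24. MAE = 8.

8


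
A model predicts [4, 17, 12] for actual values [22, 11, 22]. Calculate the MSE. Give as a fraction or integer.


MSE = (1/3) * ((22-4)^2=324 + (11-17)^2=36 + (22-12)^2=100). Sum = 460. MSE = 460/3.

460/3


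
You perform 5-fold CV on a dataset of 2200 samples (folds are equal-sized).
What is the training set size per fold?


Each validation fold has 2200/5 = 440 samples. Training set = 2200 - 440 = 1760.

1760


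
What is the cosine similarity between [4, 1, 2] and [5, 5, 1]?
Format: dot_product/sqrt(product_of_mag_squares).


dot = 27. |a|^2 = 21, |b|^2 = 51. cos = 27/sqrt(1071).

27/sqrt(1071)


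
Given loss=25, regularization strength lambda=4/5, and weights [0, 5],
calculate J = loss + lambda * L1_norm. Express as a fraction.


L1 norm = sum(|w|) = 5. J = 25 + 4/5 * 5 = 29.

29


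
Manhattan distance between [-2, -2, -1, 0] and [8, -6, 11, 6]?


d = sum of absolute differences: |-2-8|=10 + |-2--6|=4 + |-1-11|=12 + |0-6|=6 = 32.

32


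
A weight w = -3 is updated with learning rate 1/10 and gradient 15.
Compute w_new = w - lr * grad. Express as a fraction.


w_new = -3 - 1/10 * 15 = -3 - 3/2 = -9/2.

-9/2


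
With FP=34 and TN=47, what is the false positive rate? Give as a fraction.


FPR = FP / (FP + TN) = 34 / 81 = 34/81.

34/81


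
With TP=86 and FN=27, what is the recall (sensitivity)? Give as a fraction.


Recall = TP / (TP + FN) = 86 / 113 = 86/113.

86/113


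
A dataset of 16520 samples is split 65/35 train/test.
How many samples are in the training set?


Test set = 16520 * 35% = 5782. Training set = 16520 - 5782 = 10738.

10738


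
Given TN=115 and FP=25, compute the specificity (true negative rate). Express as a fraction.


Specificity = TN / (TN + FP) = 115 / 140 = 23/28.

23/28


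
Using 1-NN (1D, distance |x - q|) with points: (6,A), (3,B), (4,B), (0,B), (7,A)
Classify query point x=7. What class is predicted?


Distances: |6-7|=1, |3-7|=4, |4-7|=3, |0-7|=7, |7-7|=0. 1 nearest: (7,A). Counts: {'A': 1}. Majority class: A.

A


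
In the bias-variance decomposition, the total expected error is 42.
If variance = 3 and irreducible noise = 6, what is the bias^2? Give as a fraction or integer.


Total error = bias^2 + variance + irreducible noise. So bias^2 = 42 - 3 - 6 = 33.

33


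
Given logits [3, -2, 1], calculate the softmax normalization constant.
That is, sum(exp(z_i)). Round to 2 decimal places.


Denom = e^3=20.0855 + e^-2=0.1353 + e^1=2.7183. Sum = 22.9391, which rounds to 22.94.

22.94


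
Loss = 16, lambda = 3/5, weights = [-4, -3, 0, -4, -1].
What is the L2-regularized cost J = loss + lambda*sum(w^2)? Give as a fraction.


L2 sq norm = sum(w^2) = 42. J = 16 + 3/5 * 42 = 206/5.

206/5


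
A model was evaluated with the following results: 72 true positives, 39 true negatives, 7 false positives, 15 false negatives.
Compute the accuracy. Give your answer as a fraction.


Accuracy = (TP + TN) / (TP + TN + FP + FN) = (72 + 39) / 133 = 111/133.

111/133


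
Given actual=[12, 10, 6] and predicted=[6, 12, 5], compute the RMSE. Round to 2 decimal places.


MSE = 13.6667. RMSE = sqrt(13.6667) = 3.70.

3.70


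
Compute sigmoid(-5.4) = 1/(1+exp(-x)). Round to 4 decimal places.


sigma(-5.4) = 1/(1+e^(5.4)) = 1/(1+221.406416) = 1/222.406416 = 0.0045.

0.0045


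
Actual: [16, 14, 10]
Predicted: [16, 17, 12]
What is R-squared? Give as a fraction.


Mean(y) = 40/3. SS_res = 13. SS_tot = 56/3. R^2 = 1 - 13/(56/3) = 17/56.

17/56


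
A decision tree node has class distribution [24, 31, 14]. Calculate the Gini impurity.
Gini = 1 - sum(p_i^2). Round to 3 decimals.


Total = 69. Proportions: 24/69, 31/69, 14/69. sum(p_i^2) = 0.3640. Gini = 1 - 0.3640 = 0.6360, which rounds to 0.636.

0.636


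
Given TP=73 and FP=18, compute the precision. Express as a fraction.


Precision = TP / (TP + FP) = 73 / 91 = 73/91.

73/91


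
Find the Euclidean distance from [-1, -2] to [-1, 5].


d = sqrt(sum of squared differences). (-1--1)^2=0, (-2-5)^2=49. Sum = 49.

7


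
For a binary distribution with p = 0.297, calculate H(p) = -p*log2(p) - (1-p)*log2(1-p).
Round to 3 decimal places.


H = -0.297*log2(0.297) - 0.703*log2(0.703) = 0.878.

0.878


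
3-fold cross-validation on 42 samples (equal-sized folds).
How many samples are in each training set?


Each validation fold has 42/3 = 14 samples. Training set = 42 - 14 = 28.

28


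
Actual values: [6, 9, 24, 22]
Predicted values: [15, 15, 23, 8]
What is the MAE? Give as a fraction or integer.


MAE = (1/4) * (|6-15|=9 + |9-15|=6 + |24-23|=1 + |22-8|=14). Sum = 30. MAE = 15/2.

15/2


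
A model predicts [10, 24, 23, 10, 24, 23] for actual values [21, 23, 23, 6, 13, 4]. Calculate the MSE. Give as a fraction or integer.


MSE = (1/6) * ((21-10)^2=121 + (23-24)^2=1 + (23-23)^2=0 + (6-10)^2=16 + (13-24)^2=121 + (4-23)^2=361). Sum = 620. MSE = 310/3.

310/3


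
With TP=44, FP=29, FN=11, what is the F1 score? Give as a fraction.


Precision = 44/73 = 44/73. Recall = 44/55 = 4/5. F1 = 2*P*R/(P+R) = 11/16.

11/16


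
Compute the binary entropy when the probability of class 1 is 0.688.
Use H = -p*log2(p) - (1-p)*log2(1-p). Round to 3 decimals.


H = -0.688*log2(0.688) - 0.312*log2(0.312) = 0.895.

0.895


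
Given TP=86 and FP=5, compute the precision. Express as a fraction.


Precision = TP / (TP + FP) = 86 / 91 = 86/91.

86/91


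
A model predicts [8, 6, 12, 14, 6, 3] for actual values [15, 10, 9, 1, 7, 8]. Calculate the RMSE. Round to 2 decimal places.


MSE = 44.8333. RMSE = sqrt(44.8333) = 6.70.

6.70


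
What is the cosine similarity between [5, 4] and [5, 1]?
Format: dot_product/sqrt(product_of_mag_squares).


dot = 29. |a|^2 = 41, |b|^2 = 26. cos = 29/sqrt(1066).

29/sqrt(1066)


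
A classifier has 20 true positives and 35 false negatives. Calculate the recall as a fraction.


Recall = TP / (TP + FN) = 20 / 55 = 4/11.

4/11


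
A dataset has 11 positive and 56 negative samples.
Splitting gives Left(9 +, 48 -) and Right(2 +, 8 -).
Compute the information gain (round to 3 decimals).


H(parent) = 0.6442. H(left) = 0.6292, H(right) = 0.7219. Weighted = (57/67)*0.6292 + (10/67)*0.7219 = 0.6430. IG = 0.6442 - 0.6430 = 0.0012, which rounds to 0.001.

0.001


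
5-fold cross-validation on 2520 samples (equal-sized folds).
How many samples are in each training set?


Each validation fold has 2520/5 = 504 samples. Training set = 2520 - 504 = 2016.

2016


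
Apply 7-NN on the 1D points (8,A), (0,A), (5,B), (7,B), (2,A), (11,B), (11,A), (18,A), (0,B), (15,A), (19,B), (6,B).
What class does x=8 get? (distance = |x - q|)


Distances: |8-8|=0, |0-8|=8, |5-8|=3, |7-8|=1, |2-8|=6, |11-8|=3, |11-8|=3, |18-8|=10, |0-8|=8, |15-8|=7, |19-8|=11, |6-8|=2. 7 nearest: (8,A), (7,B), (6,B), (11,A), (5,B), (11,B), (2,A). Counts: {'A': 3, 'B': 4}. Majority class: B.

B


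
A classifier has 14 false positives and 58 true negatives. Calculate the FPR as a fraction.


FPR = FP / (FP + TN) = 14 / 72 = 7/36.

7/36


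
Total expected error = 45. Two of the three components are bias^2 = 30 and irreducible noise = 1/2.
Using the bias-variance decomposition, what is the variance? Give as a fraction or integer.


Total error = bias^2 + variance + irreducible noise. So variance = 45 - 30 - 1/2 = 29/2.

29/2


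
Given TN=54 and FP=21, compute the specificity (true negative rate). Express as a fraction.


Specificity = TN / (TN + FP) = 54 / 75 = 18/25.

18/25


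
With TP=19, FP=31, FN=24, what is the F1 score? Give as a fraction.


Precision = 19/50 = 19/50. Recall = 19/43 = 19/43. F1 = 2*P*R/(P+R) = 38/93.

38/93


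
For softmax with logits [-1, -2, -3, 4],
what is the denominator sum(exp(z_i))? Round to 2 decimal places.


Denom = e^-1=0.3679 + e^-2=0.1353 + e^-3=0.0498 + e^4=54.5982. Sum = 55.1512, which rounds to 55.15.

55.15


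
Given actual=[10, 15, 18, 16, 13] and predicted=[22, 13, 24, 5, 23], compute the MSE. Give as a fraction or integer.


MSE = (1/5) * ((10-22)^2=144 + (15-13)^2=4 + (18-24)^2=36 + (16-5)^2=121 + (13-23)^2=100). Sum = 405. MSE = 81.

81


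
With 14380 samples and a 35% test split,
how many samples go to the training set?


Test set = 14380 * 35% = 5033. Training set = 14380 - 5033 = 9347.

9347


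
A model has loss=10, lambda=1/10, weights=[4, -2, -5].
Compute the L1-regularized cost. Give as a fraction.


L1 norm = sum(|w|) = 11. J = 10 + 1/10 * 11 = 111/10.

111/10


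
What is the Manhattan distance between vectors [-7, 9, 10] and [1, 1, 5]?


d = sum of absolute differences: |-7-1|=8 + |9-1|=8 + |10-5|=5 = 21.

21


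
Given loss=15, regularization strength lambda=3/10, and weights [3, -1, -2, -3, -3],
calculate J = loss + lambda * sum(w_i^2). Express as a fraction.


L2 sq norm = sum(w^2) = 32. J = 15 + 3/10 * 32 = 123/5.

123/5


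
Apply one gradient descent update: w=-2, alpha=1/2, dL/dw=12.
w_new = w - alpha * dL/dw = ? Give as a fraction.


w_new = -2 - 1/2 * 12 = -2 - 6 = -8.

-8


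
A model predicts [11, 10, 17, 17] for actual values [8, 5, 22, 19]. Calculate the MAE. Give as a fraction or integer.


MAE = (1/4) * (|8-11|=3 + |5-10|=5 + |22-17|=5 + |19-17|=2). Sum = 15. MAE = 15/4.

15/4


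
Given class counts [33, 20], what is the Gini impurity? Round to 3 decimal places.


Total = 53. Proportions: 33/53, 20/53. sum(p_i^2) = 0.5301. Gini = 1 - 0.5301 = 0.4699, which rounds to 0.470.

0.470


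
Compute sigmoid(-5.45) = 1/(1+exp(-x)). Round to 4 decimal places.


sigma(-5.45) = 1/(1+e^(5.45)) = 1/(1+232.758166) = 1/233.758166 = 0.0043.

0.0043


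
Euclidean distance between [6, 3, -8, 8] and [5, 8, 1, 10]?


d = sqrt(sum of squared differences). (6-5)^2=1, (3-8)^2=25, (-8-1)^2=81, (8-10)^2=4. Sum = 111.

sqrt(111)


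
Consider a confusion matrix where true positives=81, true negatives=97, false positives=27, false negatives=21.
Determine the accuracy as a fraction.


Accuracy = (TP + TN) / (TP + TN + FP + FN) = (81 + 97) / 226 = 89/113.

89/113


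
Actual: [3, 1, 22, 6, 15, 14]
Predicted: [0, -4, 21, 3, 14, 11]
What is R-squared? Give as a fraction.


Mean(y) = 61/6. SS_res = 54. SS_tot = 1985/6. R^2 = 1 - 54/(1985/6) = 1661/1985.

1661/1985


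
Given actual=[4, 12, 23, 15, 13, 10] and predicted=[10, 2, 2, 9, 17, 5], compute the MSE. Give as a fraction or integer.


MSE = (1/6) * ((4-10)^2=36 + (12-2)^2=100 + (23-2)^2=441 + (15-9)^2=36 + (13-17)^2=16 + (10-5)^2=25). Sum = 654. MSE = 109.

109


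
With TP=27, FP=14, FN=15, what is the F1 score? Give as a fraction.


Precision = 27/41 = 27/41. Recall = 27/42 = 9/14. F1 = 2*P*R/(P+R) = 54/83.

54/83


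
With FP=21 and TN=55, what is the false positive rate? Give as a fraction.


FPR = FP / (FP + TN) = 21 / 76 = 21/76.

21/76


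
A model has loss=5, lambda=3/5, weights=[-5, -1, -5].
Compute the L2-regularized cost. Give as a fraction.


L2 sq norm = sum(w^2) = 51. J = 5 + 3/5 * 51 = 178/5.

178/5


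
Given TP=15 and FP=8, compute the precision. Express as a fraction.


Precision = TP / (TP + FP) = 15 / 23 = 15/23.

15/23


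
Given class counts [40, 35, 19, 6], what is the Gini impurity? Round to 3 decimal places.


Total = 100. Proportions: 40/100, 35/100, 19/100, 6/100. sum(p_i^2) = 0.3222. Gini = 1 - 0.3222 = 0.6778, which rounds to 0.678.

0.678


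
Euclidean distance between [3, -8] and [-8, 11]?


d = sqrt(sum of squared differences). (3--8)^2=121, (-8-11)^2=361. Sum = 482.

sqrt(482)


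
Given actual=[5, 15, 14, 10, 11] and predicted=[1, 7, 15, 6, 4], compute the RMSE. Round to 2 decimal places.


MSE = 29.2000. RMSE = sqrt(29.2000) = 5.40.

5.40


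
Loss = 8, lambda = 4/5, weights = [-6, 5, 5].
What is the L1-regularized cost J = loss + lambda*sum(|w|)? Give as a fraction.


L1 norm = sum(|w|) = 16. J = 8 + 4/5 * 16 = 104/5.

104/5


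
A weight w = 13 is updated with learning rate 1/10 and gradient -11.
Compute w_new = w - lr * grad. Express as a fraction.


w_new = 13 - 1/10 * -11 = 13 - -11/10 = 141/10.

141/10


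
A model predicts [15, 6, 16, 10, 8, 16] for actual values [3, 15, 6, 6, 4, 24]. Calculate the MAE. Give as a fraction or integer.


MAE = (1/6) * (|3-15|=12 + |15-6|=9 + |6-16|=10 + |6-10|=4 + |4-8|=4 + |24-16|=8). Sum = 47. MAE = 47/6.

47/6


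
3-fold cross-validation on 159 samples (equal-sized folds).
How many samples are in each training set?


Each validation fold has 159/3 = 53 samples. Training set = 159 - 53 = 106.

106


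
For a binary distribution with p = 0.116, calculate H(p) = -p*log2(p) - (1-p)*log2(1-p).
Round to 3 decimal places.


H = -0.116*log2(0.116) - 0.884*log2(0.884) = 0.518.

0.518


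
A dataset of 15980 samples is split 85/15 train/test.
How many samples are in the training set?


Test set = 15980 * 15% = 2397. Training set = 15980 - 2397 = 13583.

13583


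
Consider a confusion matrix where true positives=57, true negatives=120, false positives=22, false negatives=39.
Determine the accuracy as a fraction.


Accuracy = (TP + TN) / (TP + TN + FP + FN) = (57 + 120) / 238 = 177/238.

177/238


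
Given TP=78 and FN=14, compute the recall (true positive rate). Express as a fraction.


Recall = TP / (TP + FN) = 78 / 92 = 39/46.

39/46


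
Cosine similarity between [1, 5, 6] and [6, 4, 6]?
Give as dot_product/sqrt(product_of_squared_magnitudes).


dot = 62. |a|^2 = 62, |b|^2 = 88. cos = 62/sqrt(5456).

62/sqrt(5456)


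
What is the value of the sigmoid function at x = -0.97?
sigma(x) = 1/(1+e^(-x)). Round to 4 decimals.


sigma(-0.97) = 1/(1+e^(0.97)) = 1/(1+2.637944) = 1/3.637944 = 0.2749.

0.2749


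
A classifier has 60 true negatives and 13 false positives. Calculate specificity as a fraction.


Specificity = TN / (TN + FP) = 60 / 73 = 60/73.

60/73


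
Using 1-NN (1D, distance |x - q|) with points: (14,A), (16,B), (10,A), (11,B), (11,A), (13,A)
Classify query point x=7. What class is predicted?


Distances: |14-7|=7, |16-7|=9, |10-7|=3, |11-7|=4, |11-7|=4, |13-7|=6. 1 nearest: (10,A). Counts: {'A': 1}. Majority class: A.

A


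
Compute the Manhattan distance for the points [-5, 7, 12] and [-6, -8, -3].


d = sum of absolute differences: |-5--6|=1 + |7--8|=15 + |12--3|=15 = 31.

31


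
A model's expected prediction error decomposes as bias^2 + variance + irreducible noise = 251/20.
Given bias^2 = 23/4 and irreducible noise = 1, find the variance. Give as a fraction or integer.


Total error = bias^2 + variance + irreducible noise. So variance = 251/20 - 23/4 - 1 = 29/5.

29/5


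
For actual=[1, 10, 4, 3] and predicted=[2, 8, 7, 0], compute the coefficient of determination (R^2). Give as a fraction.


Mean(y) = 9/2. SS_res = 23. SS_tot = 45. R^2 = 1 - 23/(45) = 22/45.

22/45


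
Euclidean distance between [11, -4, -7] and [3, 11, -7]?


d = sqrt(sum of squared differences). (11-3)^2=64, (-4-11)^2=225, (-7--7)^2=0. Sum = 289.

17


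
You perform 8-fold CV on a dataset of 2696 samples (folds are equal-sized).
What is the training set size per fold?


Each validation fold has 2696/8 = 337 samples. Training set = 2696 - 337 = 2359.

2359


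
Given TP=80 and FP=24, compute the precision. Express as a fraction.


Precision = TP / (TP + FP) = 80 / 104 = 10/13.

10/13


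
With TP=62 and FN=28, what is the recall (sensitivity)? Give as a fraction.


Recall = TP / (TP + FN) = 62 / 90 = 31/45.

31/45


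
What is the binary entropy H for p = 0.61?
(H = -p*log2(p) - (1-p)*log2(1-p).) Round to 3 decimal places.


H = -0.61*log2(0.61) - 0.39*log2(0.39) = 0.965.

0.965


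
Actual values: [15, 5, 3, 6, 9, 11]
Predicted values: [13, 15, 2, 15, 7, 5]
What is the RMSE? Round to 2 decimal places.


MSE = 37.6667. RMSE = sqrt(37.6667) = 6.14.

6.14


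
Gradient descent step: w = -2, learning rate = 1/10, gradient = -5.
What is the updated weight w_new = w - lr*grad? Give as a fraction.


w_new = -2 - 1/10 * -5 = -2 - -1/2 = -3/2.

-3/2


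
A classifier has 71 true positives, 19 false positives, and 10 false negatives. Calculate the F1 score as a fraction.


Precision = 71/90 = 71/90. Recall = 71/81 = 71/81. F1 = 2*P*R/(P+R) = 142/171.

142/171


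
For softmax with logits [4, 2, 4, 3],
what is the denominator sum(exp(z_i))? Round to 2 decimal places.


Denom = e^4=54.5982 + e^2=7.3891 + e^4=54.5982 + e^3=20.0855. Sum = 136.6710, which rounds to 136.67.

136.67


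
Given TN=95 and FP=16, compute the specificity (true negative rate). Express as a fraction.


Specificity = TN / (TN + FP) = 95 / 111 = 95/111.

95/111


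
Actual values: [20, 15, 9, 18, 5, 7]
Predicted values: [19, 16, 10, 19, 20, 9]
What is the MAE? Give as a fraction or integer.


MAE = (1/6) * (|20-19|=1 + |15-16|=1 + |9-10|=1 + |18-19|=1 + |5-20|=15 + |7-9|=2). Sum = 21. MAE = 7/2.

7/2


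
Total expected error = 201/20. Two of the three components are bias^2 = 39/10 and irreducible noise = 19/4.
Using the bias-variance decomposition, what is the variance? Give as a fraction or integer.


Total error = bias^2 + variance + irreducible noise. So variance = 201/20 - 39/10 - 19/4 = 7/5.

7/5


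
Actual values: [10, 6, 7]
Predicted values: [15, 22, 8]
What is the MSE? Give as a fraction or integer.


MSE = (1/3) * ((10-15)^2=25 + (6-22)^2=256 + (7-8)^2=1). Sum = 282. MSE = 94.

94


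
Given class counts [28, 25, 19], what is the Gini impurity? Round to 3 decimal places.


Total = 72. Proportions: 28/72, 25/72, 19/72. sum(p_i^2) = 0.3414. Gini = 1 - 0.3414 = 0.6586, which rounds to 0.659.

0.659


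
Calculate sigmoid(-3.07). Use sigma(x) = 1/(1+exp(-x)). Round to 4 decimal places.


sigma(-3.07) = 1/(1+e^(3.07)) = 1/(1+21.541903) = 1/22.541903 = 0.0444.

0.0444


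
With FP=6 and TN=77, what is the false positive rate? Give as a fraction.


FPR = FP / (FP + TN) = 6 / 83 = 6/83.

6/83


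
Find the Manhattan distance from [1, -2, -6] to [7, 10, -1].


d = sum of absolute differences: |1-7|=6 + |-2-10|=12 + |-6--1|=5 = 23.

23


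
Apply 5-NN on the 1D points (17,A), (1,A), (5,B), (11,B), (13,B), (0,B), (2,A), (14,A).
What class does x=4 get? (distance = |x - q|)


Distances: |17-4|=13, |1-4|=3, |5-4|=1, |11-4|=7, |13-4|=9, |0-4|=4, |2-4|=2, |14-4|=10. 5 nearest: (5,B), (2,A), (1,A), (0,B), (11,B). Counts: {'B': 3, 'A': 2}. Majority class: B.

B


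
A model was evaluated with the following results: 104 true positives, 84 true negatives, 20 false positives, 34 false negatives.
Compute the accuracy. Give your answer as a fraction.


Accuracy = (TP + TN) / (TP + TN + FP + FN) = (104 + 84) / 242 = 94/121.

94/121


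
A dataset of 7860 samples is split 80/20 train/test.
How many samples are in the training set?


Test set = 7860 * 20% = 1572. Training set = 7860 - 1572 = 6288.

6288


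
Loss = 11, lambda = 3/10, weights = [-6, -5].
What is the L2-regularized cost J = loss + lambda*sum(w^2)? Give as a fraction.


L2 sq norm = sum(w^2) = 61. J = 11 + 3/10 * 61 = 293/10.

293/10


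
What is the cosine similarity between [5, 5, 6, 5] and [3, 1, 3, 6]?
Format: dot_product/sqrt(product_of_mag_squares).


dot = 68. |a|^2 = 111, |b|^2 = 55. cos = 68/sqrt(6105).

68/sqrt(6105)


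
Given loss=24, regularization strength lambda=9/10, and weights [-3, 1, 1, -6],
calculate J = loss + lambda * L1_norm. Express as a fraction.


L1 norm = sum(|w|) = 11. J = 24 + 9/10 * 11 = 339/10.

339/10


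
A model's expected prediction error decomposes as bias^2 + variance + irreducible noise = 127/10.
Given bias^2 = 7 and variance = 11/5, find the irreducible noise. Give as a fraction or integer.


Total error = bias^2 + variance + irreducible noise. So irreducible noise = 127/10 - 7 - 11/5 = 7/2.

7/2


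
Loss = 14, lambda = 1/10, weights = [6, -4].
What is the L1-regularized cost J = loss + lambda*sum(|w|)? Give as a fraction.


L1 norm = sum(|w|) = 10. J = 14 + 1/10 * 10 = 15.

15


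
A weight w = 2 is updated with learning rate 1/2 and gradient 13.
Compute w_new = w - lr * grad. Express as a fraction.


w_new = 2 - 1/2 * 13 = 2 - 13/2 = -9/2.

-9/2


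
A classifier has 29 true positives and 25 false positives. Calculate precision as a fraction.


Precision = TP / (TP + FP) = 29 / 54 = 29/54.

29/54


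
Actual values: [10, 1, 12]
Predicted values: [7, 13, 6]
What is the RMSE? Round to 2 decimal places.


MSE = 63.0000. RMSE = sqrt(63.0000) = 7.94.

7.94


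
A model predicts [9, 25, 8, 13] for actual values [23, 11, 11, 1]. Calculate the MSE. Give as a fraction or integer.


MSE = (1/4) * ((23-9)^2=196 + (11-25)^2=196 + (11-8)^2=9 + (1-13)^2=144). Sum = 545. MSE = 545/4.

545/4


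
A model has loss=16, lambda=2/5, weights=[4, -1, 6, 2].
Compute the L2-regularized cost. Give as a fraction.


L2 sq norm = sum(w^2) = 57. J = 16 + 2/5 * 57 = 194/5.

194/5


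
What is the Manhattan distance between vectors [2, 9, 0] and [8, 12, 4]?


d = sum of absolute differences: |2-8|=6 + |9-12|=3 + |0-4|=4 = 13.

13


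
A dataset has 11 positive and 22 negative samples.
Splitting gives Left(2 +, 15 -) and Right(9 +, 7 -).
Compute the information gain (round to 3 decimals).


H(parent) = 0.9183. H(left) = 0.5226, H(right) = 0.9887. Weighted = (17/33)*0.5226 + (16/33)*0.9887 = 0.7486. IG = 0.9183 - 0.7486 = 0.1697, which rounds to 0.170.

0.170


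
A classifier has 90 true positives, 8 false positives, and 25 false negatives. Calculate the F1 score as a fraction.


Precision = 90/98 = 45/49. Recall = 90/115 = 18/23. F1 = 2*P*R/(P+R) = 60/71.

60/71


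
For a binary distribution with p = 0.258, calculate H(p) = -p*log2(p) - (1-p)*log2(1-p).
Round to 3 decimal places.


H = -0.258*log2(0.258) - 0.742*log2(0.742) = 0.824.

0.824


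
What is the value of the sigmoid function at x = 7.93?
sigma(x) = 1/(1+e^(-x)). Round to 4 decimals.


sigma(7.93) = 1/(1+e^(-7.93)) = 1/(1+0.000360) = 1/1.000360 = 0.9996.

0.9996


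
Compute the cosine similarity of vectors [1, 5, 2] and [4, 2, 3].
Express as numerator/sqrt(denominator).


dot = 20. |a|^2 = 30, |b|^2 = 29. cos = 20/sqrt(870).

20/sqrt(870)


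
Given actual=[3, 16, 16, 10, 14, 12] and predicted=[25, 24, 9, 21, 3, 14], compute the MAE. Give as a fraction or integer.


MAE = (1/6) * (|3-25|=22 + |16-24|=8 + |16-9|=7 + |10-21|=11 + |14-3|=11 + |12-14|=2). Sum = 61. MAE = 61/6.

61/6


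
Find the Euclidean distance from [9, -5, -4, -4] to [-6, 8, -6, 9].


d = sqrt(sum of squared differences). (9--6)^2=225, (-5-8)^2=169, (-4--6)^2=4, (-4-9)^2=169. Sum = 567.

sqrt(567)


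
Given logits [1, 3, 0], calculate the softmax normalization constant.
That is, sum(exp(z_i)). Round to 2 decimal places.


Denom = e^1=2.7183 + e^3=20.0855 + e^0=1.0000. Sum = 23.8038, which rounds to 23.80.

23.80


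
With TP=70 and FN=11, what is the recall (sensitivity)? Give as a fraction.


Recall = TP / (TP + FN) = 70 / 81 = 70/81.

70/81


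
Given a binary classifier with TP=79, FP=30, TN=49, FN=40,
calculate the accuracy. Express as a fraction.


Accuracy = (TP + TN) / (TP + TN + FP + FN) = (79 + 49) / 198 = 64/99.

64/99


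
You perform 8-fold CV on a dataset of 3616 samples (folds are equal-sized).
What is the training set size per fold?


Each validation fold has 3616/8 = 452 samples. Training set = 3616 - 452 = 3164.

3164


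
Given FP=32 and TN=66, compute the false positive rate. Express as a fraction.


FPR = FP / (FP + TN) = 32 / 98 = 16/49.

16/49


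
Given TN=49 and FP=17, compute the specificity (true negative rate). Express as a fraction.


Specificity = TN / (TN + FP) = 49 / 66 = 49/66.

49/66


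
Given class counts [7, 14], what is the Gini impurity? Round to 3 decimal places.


Total = 21. Proportions: 7/21, 14/21. sum(p_i^2) = 0.5556. Gini = 1 - 0.5556 = 0.4444, which rounds to 0.444.

0.444


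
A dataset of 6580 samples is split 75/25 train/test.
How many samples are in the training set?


Test set = 6580 * 25% = 1645. Training set = 6580 - 1645 = 4935.

4935


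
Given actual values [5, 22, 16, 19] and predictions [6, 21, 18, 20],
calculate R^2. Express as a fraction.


Mean(y) = 31/2. SS_res = 7. SS_tot = 165. R^2 = 1 - 7/(165) = 158/165.

158/165


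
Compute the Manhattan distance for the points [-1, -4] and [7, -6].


d = sum of absolute differences: |-1-7|=8 + |-4--6|=2 = 10.

10


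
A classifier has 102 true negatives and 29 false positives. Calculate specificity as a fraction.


Specificity = TN / (TN + FP) = 102 / 131 = 102/131.

102/131


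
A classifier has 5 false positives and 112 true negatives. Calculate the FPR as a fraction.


FPR = FP / (FP + TN) = 5 / 117 = 5/117.

5/117


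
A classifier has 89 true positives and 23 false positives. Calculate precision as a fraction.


Precision = TP / (TP + FP) = 89 / 112 = 89/112.

89/112


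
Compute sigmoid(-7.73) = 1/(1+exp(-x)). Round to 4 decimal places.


sigma(-7.73) = 1/(1+e^(7.73)) = 1/(1+2275.602201) = 1/2276.602201 = 0.0004.

0.0004


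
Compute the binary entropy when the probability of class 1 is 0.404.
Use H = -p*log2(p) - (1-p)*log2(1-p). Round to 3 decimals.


H = -0.404*log2(0.404) - 0.596*log2(0.596) = 0.973.

0.973


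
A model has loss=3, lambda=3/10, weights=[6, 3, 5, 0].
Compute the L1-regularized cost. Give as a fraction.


L1 norm = sum(|w|) = 14. J = 3 + 3/10 * 14 = 36/5.

36/5


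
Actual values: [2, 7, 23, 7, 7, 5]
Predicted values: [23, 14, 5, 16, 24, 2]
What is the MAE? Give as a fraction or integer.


MAE = (1/6) * (|2-23|=21 + |7-14|=7 + |23-5|=18 + |7-16|=9 + |7-24|=17 + |5-2|=3). Sum = 75. MAE = 25/2.

25/2


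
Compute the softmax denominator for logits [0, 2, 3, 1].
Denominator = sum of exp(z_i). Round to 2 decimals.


Denom = e^0=1.0000 + e^2=7.3891 + e^3=20.0855 + e^1=2.7183. Sum = 31.1929, which rounds to 31.19.

31.19


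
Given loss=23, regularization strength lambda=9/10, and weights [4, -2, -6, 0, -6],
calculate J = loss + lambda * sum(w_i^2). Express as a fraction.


L2 sq norm = sum(w^2) = 92. J = 23 + 9/10 * 92 = 529/5.

529/5


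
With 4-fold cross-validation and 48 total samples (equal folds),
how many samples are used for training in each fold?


Each validation fold has 48/4 = 12 samples. Training set = 48 - 12 = 36.

36


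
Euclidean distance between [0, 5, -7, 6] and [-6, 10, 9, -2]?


d = sqrt(sum of squared differences). (0--6)^2=36, (5-10)^2=25, (-7-9)^2=256, (6--2)^2=64. Sum = 381.

sqrt(381)


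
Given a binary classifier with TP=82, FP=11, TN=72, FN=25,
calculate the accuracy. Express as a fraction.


Accuracy = (TP + TN) / (TP + TN + FP + FN) = (82 + 72) / 190 = 77/95.

77/95


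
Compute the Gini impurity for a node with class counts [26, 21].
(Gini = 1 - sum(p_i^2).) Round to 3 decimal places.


Total = 47. Proportions: 26/47, 21/47. sum(p_i^2) = 0.5057. Gini = 1 - 0.5057 = 0.4943, which rounds to 0.494.

0.494


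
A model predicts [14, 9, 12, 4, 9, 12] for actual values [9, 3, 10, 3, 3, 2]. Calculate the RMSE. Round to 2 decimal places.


MSE = 33.6667. RMSE = sqrt(33.6667) = 5.80.

5.80


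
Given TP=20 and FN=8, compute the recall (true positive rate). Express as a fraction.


Recall = TP / (TP + FN) = 20 / 28 = 5/7.

5/7


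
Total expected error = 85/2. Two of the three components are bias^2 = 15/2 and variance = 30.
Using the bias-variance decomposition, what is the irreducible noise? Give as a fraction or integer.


Total error = bias^2 + variance + irreducible noise. So irreducible noise = 85/2 - 15/2 - 30 = 5.

5


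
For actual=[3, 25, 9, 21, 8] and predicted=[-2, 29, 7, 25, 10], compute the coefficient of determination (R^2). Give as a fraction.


Mean(y) = 66/5. SS_res = 65. SS_tot = 1744/5. R^2 = 1 - 65/(1744/5) = 1419/1744.

1419/1744


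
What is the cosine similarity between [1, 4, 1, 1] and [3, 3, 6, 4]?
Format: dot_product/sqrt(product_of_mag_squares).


dot = 25. |a|^2 = 19, |b|^2 = 70. cos = 25/sqrt(1330).

25/sqrt(1330)


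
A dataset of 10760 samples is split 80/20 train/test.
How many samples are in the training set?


Test set = 10760 * 20% = 2152. Training set = 10760 - 2152 = 8608.

8608


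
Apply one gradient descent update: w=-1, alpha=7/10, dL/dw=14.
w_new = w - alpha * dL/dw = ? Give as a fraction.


w_new = -1 - 7/10 * 14 = -1 - 49/5 = -54/5.

-54/5


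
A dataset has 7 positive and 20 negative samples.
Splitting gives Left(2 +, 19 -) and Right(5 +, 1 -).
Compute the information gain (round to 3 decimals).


H(parent) = 0.8256. H(left) = 0.4537, H(right) = 0.6500. Weighted = (21/27)*0.4537 + (6/27)*0.6500 = 0.4973. IG = 0.8256 - 0.4973 = 0.3283, which rounds to 0.328.

0.328


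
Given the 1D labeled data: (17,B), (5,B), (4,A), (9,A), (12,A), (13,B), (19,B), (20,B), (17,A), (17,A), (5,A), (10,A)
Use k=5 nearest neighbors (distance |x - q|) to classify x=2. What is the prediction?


Distances: |17-2|=15, |5-2|=3, |4-2|=2, |9-2|=7, |12-2|=10, |13-2|=11, |19-2|=17, |20-2|=18, |17-2|=15, |17-2|=15, |5-2|=3, |10-2|=8. 5 nearest: (4,A), (5,A), (5,B), (9,A), (10,A). Counts: {'A': 4, 'B': 1}. Majority class: A.

A


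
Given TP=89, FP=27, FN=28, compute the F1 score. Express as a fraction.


Precision = 89/116 = 89/116. Recall = 89/117 = 89/117. F1 = 2*P*R/(P+R) = 178/233.

178/233


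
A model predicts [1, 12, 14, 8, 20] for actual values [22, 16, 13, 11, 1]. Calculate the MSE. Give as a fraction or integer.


MSE = (1/5) * ((22-1)^2=441 + (16-12)^2=16 + (13-14)^2=1 + (11-8)^2=9 + (1-20)^2=361). Sum = 828. MSE = 828/5.

828/5
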